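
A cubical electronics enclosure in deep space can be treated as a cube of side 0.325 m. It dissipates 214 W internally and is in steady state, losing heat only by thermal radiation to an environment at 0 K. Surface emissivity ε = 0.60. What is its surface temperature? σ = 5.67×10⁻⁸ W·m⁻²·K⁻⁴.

T ≈ 316 K

Steady state: internal power = radiated power, P = εσA T⁴.
Radiating area A = 6L² = 0.6338 m².
T⁴ = P/(εσA) = 214/(0.60·5.67×10⁻⁸·0.6338) = 9.926×10⁹ K⁴.
T = (9.926×10⁹)^(1/4).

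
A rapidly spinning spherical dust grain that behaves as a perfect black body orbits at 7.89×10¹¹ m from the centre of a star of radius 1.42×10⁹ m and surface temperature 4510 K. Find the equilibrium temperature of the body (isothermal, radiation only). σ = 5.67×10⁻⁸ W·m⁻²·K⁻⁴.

T ≈ 135 K

The star's surface emits σT_*⁴; at distance d the flux is S = σT_*⁴(R_*/d)².
S = 5.67×10⁻⁸·(4510)⁴·(1.42×10⁹/7.89×10¹¹)² = 75.98 W/m².
For an isothermal sphere T⁴ = (1−a)S/(4σ) = 3.350×10⁸ K⁴.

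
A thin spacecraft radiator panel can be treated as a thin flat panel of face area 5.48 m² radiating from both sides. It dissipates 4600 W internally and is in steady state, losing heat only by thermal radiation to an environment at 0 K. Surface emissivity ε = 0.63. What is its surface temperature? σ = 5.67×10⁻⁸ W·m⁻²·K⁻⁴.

T ≈ 329 K

Steady state: internal power = radiated power, P = εσA T⁴.
Radiating area A = 2·5.48 = 10.96 m².
T⁴ = P/(εσA) = 4600/(0.63·5.67×10⁻⁸·10.96) = 1.175×10¹⁰ K⁴.
T = (1.175×10¹⁰)^(1/4).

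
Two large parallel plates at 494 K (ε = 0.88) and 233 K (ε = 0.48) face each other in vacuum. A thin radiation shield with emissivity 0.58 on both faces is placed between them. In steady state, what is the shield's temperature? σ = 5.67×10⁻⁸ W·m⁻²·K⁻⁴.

In steady state the net flux on the hot side equals that on the cold side.
σ(T₁⁴−T_s⁴)/D₁ = σ(T_s⁴−T₂⁴)/D₂, with D₁ = 1/ε₁+1/ε_s−1 = 1.861, D₂ = 1/ε_s+1/ε₂−1 = 2.807.
Solve for T_s⁴: T_s⁴ = (D₂·T₁⁴ + D₁·T₂⁴)/(D₁+D₂) = 3.699×10¹⁰ K⁴.

T_s ≈ 439 K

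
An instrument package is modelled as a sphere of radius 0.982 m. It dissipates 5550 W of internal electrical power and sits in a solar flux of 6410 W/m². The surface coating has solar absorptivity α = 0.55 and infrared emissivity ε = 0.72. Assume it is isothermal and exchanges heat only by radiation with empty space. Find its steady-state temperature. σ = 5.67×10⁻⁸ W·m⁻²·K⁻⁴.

At steady state, absorbed solar power + internal power = radiated power.
Absorbed: α·S·A_cross = 0.55·6410·3.030 = 10680 W (cross-section πr²).
Total input = 10680 + 5550 = 16230 W.
Radiated: εσ·A_surf·T⁴ with A_surf = 4πr² = 12.12 m².
T⁴ = 16230/(0.72·5.67×10⁻⁸·12.12) = 3.281×10¹⁰ K⁴.

T ≈ 426 K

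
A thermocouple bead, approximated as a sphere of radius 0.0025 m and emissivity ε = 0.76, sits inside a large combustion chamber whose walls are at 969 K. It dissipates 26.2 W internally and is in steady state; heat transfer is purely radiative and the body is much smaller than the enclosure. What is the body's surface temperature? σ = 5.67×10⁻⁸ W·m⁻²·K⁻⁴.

For a small grey body in a large enclosure, net radiated power = εσA(T⁴ − T_w⁴).
Steady state: P = εσA(T⁴ − T_w⁴) with A = 4πr² = 7.854×10⁻⁵ m².
T⁴ = P/(εσA) + T_w⁴ = 26.2/(0.76·5.67×10⁻⁸·7.854×10⁻⁵) + (969)⁴
    = 7.741×10¹² + 8.816×10¹¹ = 8.623×10¹² K⁴.

T ≈ 1710 K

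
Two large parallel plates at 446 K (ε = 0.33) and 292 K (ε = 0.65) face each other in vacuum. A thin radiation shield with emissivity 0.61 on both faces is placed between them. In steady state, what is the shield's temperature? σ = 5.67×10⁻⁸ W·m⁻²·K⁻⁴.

In steady state the net flux on the hot side equals that on the cold side.
σ(T₁⁴−T_s⁴)/D₁ = σ(T_s⁴−T₂⁴)/D₂, with D₁ = 1/ε₁+1/ε_s−1 = 3.670, D₂ = 1/ε_s+1/ε₂−1 = 2.178.
Solve for T_s⁴: T_s⁴ = (D₂·T₁⁴ + D₁·T₂⁴)/(D₁+D₂) = 1.930×10¹⁰ K⁴.

T_s ≈ 373 K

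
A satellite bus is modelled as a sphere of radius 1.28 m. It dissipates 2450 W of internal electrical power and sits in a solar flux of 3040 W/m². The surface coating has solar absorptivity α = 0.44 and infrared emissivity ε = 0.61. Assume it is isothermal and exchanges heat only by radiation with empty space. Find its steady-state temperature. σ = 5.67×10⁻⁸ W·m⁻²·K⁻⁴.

T ≈ 338 K

At steady state, absorbed solar power + internal power = radiated power.
Absorbed: α·S·A_cross = 0.44·3040·5.147 = 6885 W (cross-section πr²).
Total input = 6885 + 2450 = 9335 W.
Radiated: εσ·A_surf·T⁴ with A_surf = 4πr² = 20.59 m².
T⁴ = 9335/(0.61·5.67×10⁻⁸·20.59) = 1.311×10¹⁰ K⁴.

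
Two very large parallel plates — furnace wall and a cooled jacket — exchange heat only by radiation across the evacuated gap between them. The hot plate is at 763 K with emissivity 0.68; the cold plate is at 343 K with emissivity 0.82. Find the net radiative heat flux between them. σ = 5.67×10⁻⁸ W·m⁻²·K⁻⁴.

For two infinite grey parallel plates, q = σ(T₁⁴ − T₂⁴)/(1/ε₁ + 1/ε₂ − 1).
T₁⁴ − T₂⁴ = 3.389×10¹¹ − 1.384×10¹⁰ = 3.251×10¹¹ K⁴.
1/ε₁ + 1/ε₂ − 1 = 1.471 + 1.220 − 1 = 1.690.
q = 5.67×10⁻⁸ × 3.251×10¹¹ / 1.690.

q ≈ 10900 W/m²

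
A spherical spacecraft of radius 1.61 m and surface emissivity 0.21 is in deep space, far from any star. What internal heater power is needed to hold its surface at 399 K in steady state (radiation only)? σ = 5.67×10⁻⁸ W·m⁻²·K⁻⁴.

P ≈ 9830 W

P = εσ·4πr²·T⁴.
4πr² = 32.57 m²; T⁴ = 2.534×10¹⁰ K⁴.
P = 0.21·5.67×10⁻⁸·32.57·2.534×10¹⁰.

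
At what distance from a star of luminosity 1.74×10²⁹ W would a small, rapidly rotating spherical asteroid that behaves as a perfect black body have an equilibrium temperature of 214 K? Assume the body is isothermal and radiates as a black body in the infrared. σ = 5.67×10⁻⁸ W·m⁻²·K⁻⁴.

d ≈ 5.40×10¹² m

For an isothermal black-emitting sphere, (1−a)S·πr² = σ·4πr²·T⁴ ⇒ S = 4σT⁴/(1−a).
S = 4·5.67×10⁻⁸·(214)⁴/1.00 = 475.7 W/m².
Flux falls as S = L/(4πd²), so d = √(L/(4πS)) = √(1.74×10²⁹/(4π·475.7)).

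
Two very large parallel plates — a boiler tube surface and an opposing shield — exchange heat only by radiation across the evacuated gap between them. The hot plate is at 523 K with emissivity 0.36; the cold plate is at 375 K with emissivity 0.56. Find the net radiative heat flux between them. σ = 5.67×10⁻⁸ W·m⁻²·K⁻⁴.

q ≈ 876 W/m²

For two infinite grey parallel plates, q = σ(T₁⁴ − T₂⁴)/(1/ε₁ + 1/ε₂ − 1).
T₁⁴ − T₂⁴ = 7.482×10¹⁰ − 1.978×10¹⁰ = 5.504×10¹⁰ K⁴.
1/ε₁ + 1/ε₂ − 1 = 2.778 + 1.786 − 1 = 3.563.
q = 5.67×10⁻⁸ × 5.504×10¹⁰ / 3.563.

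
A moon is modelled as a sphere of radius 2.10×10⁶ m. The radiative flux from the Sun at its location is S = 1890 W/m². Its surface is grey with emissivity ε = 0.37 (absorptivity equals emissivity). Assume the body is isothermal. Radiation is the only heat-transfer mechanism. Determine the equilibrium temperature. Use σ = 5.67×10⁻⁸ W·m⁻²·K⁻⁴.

At equilibrium, absorbed power = emitted power.
Absorbing cross-section = πr² = 1.385×10¹³ m²; emitting surface = 4πr² = 5.542×10¹³ m² (ratio 4).
εS·A_cross = εσ·A_surf·T⁴  ⇒  T⁴ = S/(4σ)   (ε cancels).
T⁴ = 1890/(4·5.67×10⁻⁸) = 8.333×10⁹ K⁴.
T = (8.333×10⁹)^(1/4).

T ≈ 302 K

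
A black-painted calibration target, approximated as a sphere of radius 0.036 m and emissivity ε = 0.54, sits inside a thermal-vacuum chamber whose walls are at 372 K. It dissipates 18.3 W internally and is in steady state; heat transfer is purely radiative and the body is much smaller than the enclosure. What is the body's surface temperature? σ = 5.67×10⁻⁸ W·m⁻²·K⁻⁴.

T ≈ 486 K

For a small grey body in a large enclosure, net radiated power = εσA(T⁴ − T_w⁴).
Steady state: P = εσA(T⁴ − T_w⁴) with A = 4πr² = 0.01629 m².
T⁴ = P/(εσA) + T_w⁴ = 18.3/(0.54·5.67×10⁻⁸·0.01629) + (372)⁴
    = 3.670×10¹⁰ + 1.915×10¹⁰ = 5.585×10¹⁰ K⁴.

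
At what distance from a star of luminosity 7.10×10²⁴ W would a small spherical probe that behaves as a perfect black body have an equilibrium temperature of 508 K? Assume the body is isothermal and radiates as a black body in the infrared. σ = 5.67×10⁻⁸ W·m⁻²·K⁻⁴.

d ≈ 6.12×10⁹ m

For an isothermal black-emitting sphere, (1−a)S·πr² = σ·4πr²·T⁴ ⇒ S = 4σT⁴/(1−a).
S = 4·5.67×10⁻⁸·(508)⁴/1.00 = 15100 W/m².
Flux falls as S = L/(4πd²), so d = √(L/(4πS)) = √(7.10×10²⁴/(4π·15100)).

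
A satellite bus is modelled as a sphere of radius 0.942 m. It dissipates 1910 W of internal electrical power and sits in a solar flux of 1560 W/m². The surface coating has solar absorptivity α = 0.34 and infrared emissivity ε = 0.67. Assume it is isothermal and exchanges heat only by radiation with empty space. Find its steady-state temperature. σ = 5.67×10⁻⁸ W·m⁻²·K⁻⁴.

At steady state, absorbed solar power + internal power = radiated power.
Absorbed: α·S·A_cross = 0.34·1560·2.788 = 1479 W (cross-section πr²).
Total input = 1479 + 1910 = 3389 W.
Radiated: εσ·A_surf·T⁴ with A_surf = 4πr² = 11.15 m².
T⁴ = 3389/(0.67·5.67×10⁻⁸·11.15) = 7.999×10⁹ K⁴.

T ≈ 299 K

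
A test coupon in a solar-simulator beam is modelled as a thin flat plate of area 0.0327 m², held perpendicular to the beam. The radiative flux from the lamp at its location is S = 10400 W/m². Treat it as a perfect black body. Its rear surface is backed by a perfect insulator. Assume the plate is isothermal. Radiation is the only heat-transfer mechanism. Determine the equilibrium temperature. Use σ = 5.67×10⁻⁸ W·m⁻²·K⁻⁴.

T ≈ 654 K

At equilibrium, absorbed power = emitted power.
Absorbing cross-section = A = 0.03270 m²; emitting surface = A = 0.03270 m² (ratio 1).
S·A_cross = εσ·A_surf·T⁴  ⇒  T⁴ = S/(1σ).
T⁴ = 1.00·10400/(1·5.67×10⁻⁸) = 1.834×10¹¹ K⁴.
T = (1.834×10¹¹)^(1/4).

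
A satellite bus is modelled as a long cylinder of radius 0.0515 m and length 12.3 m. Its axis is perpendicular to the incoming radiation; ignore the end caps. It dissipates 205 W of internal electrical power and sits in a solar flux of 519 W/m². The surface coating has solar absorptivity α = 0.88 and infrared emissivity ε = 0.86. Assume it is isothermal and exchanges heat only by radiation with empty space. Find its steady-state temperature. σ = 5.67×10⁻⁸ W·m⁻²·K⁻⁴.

T ≈ 252 K

At steady state, absorbed solar power + internal power = radiated power.
Absorbed: α·S·A_cross = 0.88·519·1.267 = 578.6 W (cross-section 2rL).
Total input = 578.6 + 205 = 783.6 W.
Radiated: εσ·A_surf·T⁴ with A_surf = 2πrL = 3.980 m².
T⁴ = 783.6/(0.86·5.67×10⁻⁸·3.980) = 4.038×10⁹ K⁴.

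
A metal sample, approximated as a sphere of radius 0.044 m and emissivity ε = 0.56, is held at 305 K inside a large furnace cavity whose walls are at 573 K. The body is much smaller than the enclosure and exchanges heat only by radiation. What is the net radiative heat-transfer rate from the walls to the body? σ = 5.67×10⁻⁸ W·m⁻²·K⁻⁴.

For a small grey body in a large enclosure: P_net = εσA(T_body⁴ − T_wall⁴).
A = 4πr² = 0.02433 m²; T_body⁴ − T_wall⁴ = 8.654×10⁹ − 1.078×10¹¹ = -9.915×10¹⁰ K⁴.
|P_net| = 0.56·5.67×10⁻⁸·0.02433·9.915×10¹⁰.

P_net ≈ 76.6 W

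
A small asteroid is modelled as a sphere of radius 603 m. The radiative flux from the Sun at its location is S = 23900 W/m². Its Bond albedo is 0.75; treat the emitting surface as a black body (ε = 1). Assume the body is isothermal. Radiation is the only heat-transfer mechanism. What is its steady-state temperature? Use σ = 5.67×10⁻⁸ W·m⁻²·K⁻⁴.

T ≈ 403 K

At equilibrium, absorbed power = emitted power.
Absorbing cross-section = πr² = 1.142×10⁶ m²; emitting surface = 4πr² = 4.569×10⁶ m² (ratio 4).
(1−a)S·A_cross = εσ·A_surf·T⁴  ⇒  T⁴ = (1−a)S/(4σ).
T⁴ = 0.250·23900/(4·5.67×10⁻⁸) = 2.634×10¹⁰ K⁴.
T = (2.634×10¹⁰)^(1/4).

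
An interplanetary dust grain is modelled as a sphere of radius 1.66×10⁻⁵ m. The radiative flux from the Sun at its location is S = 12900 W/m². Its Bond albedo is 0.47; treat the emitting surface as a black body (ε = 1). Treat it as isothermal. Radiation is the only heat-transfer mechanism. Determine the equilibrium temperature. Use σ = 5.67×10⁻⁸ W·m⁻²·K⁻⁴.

At equilibrium, absorbed power = emitted power.
Absorbing cross-section = πr² = 8.657×10⁻¹⁰ m²; emitting surface = 4πr² = 3.463×10⁻⁹ m² (ratio 4).
(1−a)S·A_cross = εσ·A_surf·T⁴  ⇒  T⁴ = (1−a)S/(4σ).
T⁴ = 0.530·12900/(4·5.67×10⁻⁸) = 3.015×10¹⁰ K⁴.
T = (3.015×10¹⁰)^(1/4).

T ≈ 417 K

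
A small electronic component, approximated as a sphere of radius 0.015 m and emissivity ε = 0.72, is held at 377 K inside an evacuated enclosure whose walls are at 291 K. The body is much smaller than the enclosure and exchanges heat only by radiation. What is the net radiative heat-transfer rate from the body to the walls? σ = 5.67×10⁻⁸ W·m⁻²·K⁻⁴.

For a small grey body in a large enclosure: P_net = εσA(T_body⁴ − T_wall⁴).
A = 4πr² = 0.002827 m²; T_body⁴ − T_wall⁴ = 2.020×10¹⁰ − 7.171×10⁹ = 1.303×10¹⁰ K⁴.
|P_net| = 0.72·5.67×10⁻⁸·0.002827·1.303×10¹⁰.

P_net ≈ 1.50 W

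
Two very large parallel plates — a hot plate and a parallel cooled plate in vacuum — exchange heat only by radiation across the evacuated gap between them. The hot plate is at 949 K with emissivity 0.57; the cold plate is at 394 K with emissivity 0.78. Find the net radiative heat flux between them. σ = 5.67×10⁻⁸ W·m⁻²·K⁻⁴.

For two infinite grey parallel plates, q = σ(T₁⁴ − T₂⁴)/(1/ε₁ + 1/ε₂ − 1).
T₁⁴ − T₂⁴ = 8.111×10¹¹ − 2.410×10¹⁰ = 7.870×10¹¹ K⁴.
1/ε₁ + 1/ε₂ − 1 = 1.754 + 1.282 − 1 = 2.036.
q = 5.67×10⁻⁸ × 7.870×10¹¹ / 2.036.

q ≈ 21900 W/m²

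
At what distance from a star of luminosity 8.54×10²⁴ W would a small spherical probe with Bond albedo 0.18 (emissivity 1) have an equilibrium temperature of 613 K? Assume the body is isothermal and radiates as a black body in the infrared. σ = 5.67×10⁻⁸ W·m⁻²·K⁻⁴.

d ≈ 4.17×10⁹ m

For an isothermal black-emitting sphere, (1−a)S·πr² = σ·4πr²·T⁴ ⇒ S = 4σT⁴/(1−a).
S = 4·5.67×10⁻⁸·(613)⁴/0.820 = 39050 W/m².
Flux falls as S = L/(4πd²), so d = √(L/(4πS)) = √(8.54×10²⁴/(4π·39050)).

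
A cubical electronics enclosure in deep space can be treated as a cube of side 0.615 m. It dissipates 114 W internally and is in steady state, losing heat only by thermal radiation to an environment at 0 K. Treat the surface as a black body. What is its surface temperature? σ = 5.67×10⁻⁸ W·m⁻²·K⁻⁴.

Steady state: internal power = radiated power, P = εσA T⁴.
Radiating area A = 6L² = 2.269 m².
T⁴ = P/(εσA) = 114/(1.0·5.67×10⁻⁸·2.269) = 8.860×10⁸ K⁴.
T = (8.860×10⁸)^(1/4).

T ≈ 173 K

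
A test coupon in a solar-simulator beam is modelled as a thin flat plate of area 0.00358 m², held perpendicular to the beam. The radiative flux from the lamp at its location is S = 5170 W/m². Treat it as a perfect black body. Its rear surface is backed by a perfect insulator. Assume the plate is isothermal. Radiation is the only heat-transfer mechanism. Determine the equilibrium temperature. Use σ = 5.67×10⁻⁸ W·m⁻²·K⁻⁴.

T ≈ 550 K

At equilibrium, absorbed power = emitted power.
Absorbing cross-section = A = 0.003580 m²; emitting surface = A = 0.003580 m² (ratio 1).
S·A_cross = εσ·A_surf·T⁴  ⇒  T⁴ = S/(1σ).
T⁴ = 1.00·5170/(1·5.67×10⁻⁸) = 9.118×10¹⁰ K⁴.
T = (9.118×10¹⁰)^(1/4).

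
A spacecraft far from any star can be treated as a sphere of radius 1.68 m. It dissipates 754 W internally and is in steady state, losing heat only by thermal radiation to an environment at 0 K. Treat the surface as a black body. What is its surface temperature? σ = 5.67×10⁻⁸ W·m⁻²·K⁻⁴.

T ≈ 139 K

Steady state: internal power = radiated power, P = εσA T⁴.
Radiating area A = 4πr² = 35.47 m².
T⁴ = P/(εσA) = 754/(1.0·5.67×10⁻⁸·35.47) = 3.749×10⁸ K⁴.
T = (3.749×10⁸)^(1/4).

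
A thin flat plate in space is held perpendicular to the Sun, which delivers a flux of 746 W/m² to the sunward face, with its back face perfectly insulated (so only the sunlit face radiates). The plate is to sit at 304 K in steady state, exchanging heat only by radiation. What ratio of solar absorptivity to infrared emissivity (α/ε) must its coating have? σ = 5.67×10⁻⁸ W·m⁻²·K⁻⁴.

α/ε ≈ 0.649

Balance: αS·A = εσ·1A·T⁴ ⇒ α/ε = σT⁴/S.
α/ε = 5.67×10⁻⁸·(304)⁴/746 = 5.67×10⁻⁸·8.541×10⁹/746.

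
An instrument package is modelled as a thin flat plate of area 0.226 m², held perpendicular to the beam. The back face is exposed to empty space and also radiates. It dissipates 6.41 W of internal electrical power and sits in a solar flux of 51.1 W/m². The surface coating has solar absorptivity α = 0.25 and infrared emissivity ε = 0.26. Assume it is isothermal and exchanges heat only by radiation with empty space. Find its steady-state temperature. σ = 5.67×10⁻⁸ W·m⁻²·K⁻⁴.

T ≈ 193 K

At steady state, absorbed solar power + internal power = radiated power.
Absorbed: α·S·A_cross = 0.25·51.1·0.2260 = 2.887 W (cross-section A).
Total input = 2.887 + 6.41 = 9.297 W.
Radiated: εσ·A_surf·T⁴ with A_surf = 2A = 0.4520 m².
T⁴ = 9.297/(0.26·5.67×10⁻⁸·0.4520) = 1.395×10⁹ K⁴.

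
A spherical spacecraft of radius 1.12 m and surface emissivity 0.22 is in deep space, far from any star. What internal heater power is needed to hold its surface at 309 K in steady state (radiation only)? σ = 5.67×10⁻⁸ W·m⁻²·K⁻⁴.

P = εσ·4πr²·T⁴.
4πr² = 15.76 m²; T⁴ = 9.117×10⁹ K⁴.
P = 0.22·5.67×10⁻⁸·15.76·9.117×10⁹.

P ≈ 1790 W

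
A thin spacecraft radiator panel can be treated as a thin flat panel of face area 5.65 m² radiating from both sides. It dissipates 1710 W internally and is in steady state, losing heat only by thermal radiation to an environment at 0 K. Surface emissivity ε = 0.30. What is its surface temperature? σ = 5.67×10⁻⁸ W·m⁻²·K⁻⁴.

Steady state: internal power = radiated power, P = εσA T⁴.
Radiating area A = 2·5.65 = 11.30 m².
T⁴ = P/(εσA) = 1710/(0.30·5.67×10⁻⁸·11.30) = 8.896×10⁹ K⁴.
T = (8.896×10⁹)^(1/4).

T ≈ 307 K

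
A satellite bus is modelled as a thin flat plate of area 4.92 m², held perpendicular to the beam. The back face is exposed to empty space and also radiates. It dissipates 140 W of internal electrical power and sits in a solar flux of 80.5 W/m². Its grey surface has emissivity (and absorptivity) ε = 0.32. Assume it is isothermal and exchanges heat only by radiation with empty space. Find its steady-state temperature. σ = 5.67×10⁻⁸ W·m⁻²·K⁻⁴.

T ≈ 197 K

At steady state, absorbed solar power + internal power = radiated power.
Absorbed: α·S·A_cross = 0.32·80.5·4.920 = 126.7 W (cross-section A).
Total input = 126.7 + 140 = 266.7 W.
Radiated: εσ·A_surf·T⁴ with A_surf = 2A = 9.840 m².
T⁴ = 266.7/(0.32·5.67×10⁻⁸·9.840) = 1.494×10⁹ K⁴.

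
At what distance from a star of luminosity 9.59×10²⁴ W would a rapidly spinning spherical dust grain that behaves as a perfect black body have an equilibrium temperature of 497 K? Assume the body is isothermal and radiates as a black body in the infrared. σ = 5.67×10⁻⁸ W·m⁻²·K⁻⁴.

d ≈ 7.43×10⁹ m

For an isothermal black-emitting sphere, (1−a)S·πr² = σ·4πr²·T⁴ ⇒ S = 4σT⁴/(1−a).
S = 4·5.67×10⁻⁸·(497)⁴/1.00 = 13840 W/m².
Flux falls as S = L/(4πd²), so d = √(L/(4πS)) = √(9.59×10²⁴/(4π·13840)).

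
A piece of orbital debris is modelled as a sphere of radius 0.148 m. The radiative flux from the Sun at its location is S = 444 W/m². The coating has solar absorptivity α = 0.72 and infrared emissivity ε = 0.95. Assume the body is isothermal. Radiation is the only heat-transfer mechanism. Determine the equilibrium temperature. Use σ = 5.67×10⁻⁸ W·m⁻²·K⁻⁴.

At equilibrium, absorbed power = emitted power.
Absorbing cross-section = πr² = 0.06881 m²; emitting surface = 4πr² = 0.2753 m² (ratio 4).
αS·A_cross = εσ·A_surf·T⁴  ⇒  T⁴ = αS/(ε·4σ).
T⁴ = 0.720·444/(0.95·4·5.67×10⁻⁸) = 1.484×10⁹ K⁴.
T = (1.484×10⁹)^(1/4).

T ≈ 196 K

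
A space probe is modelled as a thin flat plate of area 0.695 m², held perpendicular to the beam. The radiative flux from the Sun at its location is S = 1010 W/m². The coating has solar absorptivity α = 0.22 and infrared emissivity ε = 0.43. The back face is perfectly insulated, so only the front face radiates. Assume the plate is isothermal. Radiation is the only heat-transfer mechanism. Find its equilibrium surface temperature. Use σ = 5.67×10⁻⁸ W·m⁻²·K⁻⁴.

T ≈ 309 K

At equilibrium, absorbed power = emitted power.
Absorbing cross-section = A = 0.6950 m²; emitting surface = A = 0.6950 m² (ratio 1).
αS·A_cross = εσ·A_surf·T⁴  ⇒  T⁴ = αS/(ε·1σ).
T⁴ = 0.220·1010/(0.43·1·5.67×10⁻⁸) = 9.114×10⁹ K⁴.
T = (9.114×10⁹)^(1/4).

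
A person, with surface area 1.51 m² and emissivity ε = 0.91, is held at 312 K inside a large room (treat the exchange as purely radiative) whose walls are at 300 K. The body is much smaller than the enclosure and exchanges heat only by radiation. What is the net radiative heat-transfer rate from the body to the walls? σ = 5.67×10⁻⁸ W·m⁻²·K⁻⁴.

P_net ≈ 107 W

For a small grey body in a large enclosure: P_net = εσA(T_body⁴ − T_wall⁴).
A = 1.51 m²; T_body⁴ − T_wall⁴ = 9.476×10⁹ − 8.100×10⁹ = 1.376×10⁹ K⁴.
|P_net| = 0.91·5.67×10⁻⁸·1.510·1.376×10⁹.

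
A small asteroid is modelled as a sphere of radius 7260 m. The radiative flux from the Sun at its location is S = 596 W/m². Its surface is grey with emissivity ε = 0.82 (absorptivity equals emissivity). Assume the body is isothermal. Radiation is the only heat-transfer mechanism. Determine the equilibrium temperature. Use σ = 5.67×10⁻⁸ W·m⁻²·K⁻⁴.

T ≈ 226 K

At equilibrium, absorbed power = emitted power.
Absorbing cross-section = πr² = 1.656×10⁸ m²; emitting surface = 4πr² = 6.623×10⁸ m² (ratio 4).
εS·A_cross = εσ·A_surf·T⁴  ⇒  T⁴ = S/(4σ)   (ε cancels).
T⁴ = 596/(4·5.67×10⁻⁸) = 2.628×10⁹ K⁴.
T = (2.628×10⁹)^(1/4).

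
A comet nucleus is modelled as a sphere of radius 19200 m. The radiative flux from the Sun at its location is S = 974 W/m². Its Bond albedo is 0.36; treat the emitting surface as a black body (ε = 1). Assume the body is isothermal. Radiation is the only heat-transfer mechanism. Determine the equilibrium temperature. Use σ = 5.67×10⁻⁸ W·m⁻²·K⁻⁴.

T ≈ 229 K

At equilibrium, absorbed power = emitted power.
Absorbing cross-section = πr² = 1.158×10⁹ m²; emitting surface = 4πr² = 4.632×10⁹ m² (ratio 4).
(1−a)S·A_cross = εσ·A_surf·T⁴  ⇒  T⁴ = (1−a)S/(4σ).
T⁴ = 0.640·974/(4·5.67×10⁻⁸) = 2.749×10⁹ K⁴.
T = (2.749×10⁹)^(1/4).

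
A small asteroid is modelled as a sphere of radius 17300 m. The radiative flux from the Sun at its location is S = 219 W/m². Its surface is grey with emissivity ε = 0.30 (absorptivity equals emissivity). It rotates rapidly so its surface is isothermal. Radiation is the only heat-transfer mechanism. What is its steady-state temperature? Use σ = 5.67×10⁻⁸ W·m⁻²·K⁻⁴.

T ≈ 176 K

At equilibrium, absorbed power = emitted power.
Absorbing cross-section = πr² = 9.402×10⁸ m²; emitting surface = 4πr² = 3.761×10⁹ m² (ratio 4).
εS·A_cross = εσ·A_surf·T⁴  ⇒  T⁴ = S/(4σ)   (ε cancels).
T⁴ = 219/(4·5.67×10⁻⁸) = 9.656×10⁸ K⁴.
T = (9.656×10⁸)^(1/4).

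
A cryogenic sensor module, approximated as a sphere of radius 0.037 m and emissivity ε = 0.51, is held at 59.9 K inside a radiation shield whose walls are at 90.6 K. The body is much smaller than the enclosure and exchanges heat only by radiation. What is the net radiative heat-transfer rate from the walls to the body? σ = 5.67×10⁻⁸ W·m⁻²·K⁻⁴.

For a small grey body in a large enclosure: P_net = εσA(T_body⁴ − T_wall⁴).
A = 4πr² = 0.01720 m²; T_body⁴ − T_wall⁴ = 1.287×10⁷ − 6.738×10⁷ = -5.450×10⁷ K⁴.
|P_net| = 0.51·5.67×10⁻⁸·0.01720·5.450×10⁷.

P_net ≈ 0.0271 W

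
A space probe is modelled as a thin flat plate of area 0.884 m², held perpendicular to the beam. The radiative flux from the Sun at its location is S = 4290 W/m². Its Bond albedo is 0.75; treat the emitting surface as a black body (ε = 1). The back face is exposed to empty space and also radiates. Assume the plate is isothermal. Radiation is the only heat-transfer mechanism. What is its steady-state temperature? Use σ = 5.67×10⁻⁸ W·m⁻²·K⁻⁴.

At equilibrium, absorbed power = emitted power.
Absorbing cross-section = A = 0.8840 m²; emitting surface = 2A = 1.768 m² (ratio 2).
(1−a)S·A_cross = εσ·A_surf·T⁴  ⇒  T⁴ = (1−a)S/(2σ).
T⁴ = 0.250·4290/(2·5.67×10⁻⁸) = 9.458×10⁹ K⁴.
T = (9.458×10⁹)^(1/4).

T ≈ 312 K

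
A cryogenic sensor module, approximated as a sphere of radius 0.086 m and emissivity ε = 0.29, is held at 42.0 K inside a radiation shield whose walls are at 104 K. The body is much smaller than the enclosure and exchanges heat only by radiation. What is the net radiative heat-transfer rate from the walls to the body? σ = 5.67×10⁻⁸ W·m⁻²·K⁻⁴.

P_net ≈ 0.174 W

For a small grey body in a large enclosure: P_net = εσA(T_body⁴ − T_wall⁴).
A = 4πr² = 0.09294 m²; T_body⁴ − T_wall⁴ = 3.112×10⁶ − 1.170×10⁸ = -1.139×10⁸ K⁴.
|P_net| = 0.29·5.67×10⁻⁸·0.09294·1.139×10⁸.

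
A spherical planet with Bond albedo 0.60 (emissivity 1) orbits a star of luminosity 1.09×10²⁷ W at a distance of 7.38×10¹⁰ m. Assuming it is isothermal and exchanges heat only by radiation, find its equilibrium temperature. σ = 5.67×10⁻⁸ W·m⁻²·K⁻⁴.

T ≈ 409 K

First find the stellar flux at distance d: S = L/(4πd²) = 1.09×10²⁷/(4π·(7.38×10¹⁰)²) = 15930 W/m².
For an isothermal sphere, absorbed (1−a)S·πr² = emitted σ·4πr²·T⁴, so T⁴ = (1−a)S/(4σ).
T⁴ = 0.400·15930/(4·5.67×10⁻⁸) = 2.809×10¹⁰ K⁴.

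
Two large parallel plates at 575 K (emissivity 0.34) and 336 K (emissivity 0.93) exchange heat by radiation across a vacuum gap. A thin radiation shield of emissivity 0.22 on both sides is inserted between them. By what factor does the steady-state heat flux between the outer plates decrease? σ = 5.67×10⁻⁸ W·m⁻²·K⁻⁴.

Without shield: q₀ = σΔ(T⁴)/(1/ε₁+1/ε₂−1) with denominator 3.016.
With shield the two gaps are in series; the resistances add: (1/ε₁+1/ε_s−1)+(1/ε_s+1/ε₂−1) = 6.487+4.621 = 11.11.
Heat-flux ratio q₀/q = 11.11/3.016.

factor ≈ 3.68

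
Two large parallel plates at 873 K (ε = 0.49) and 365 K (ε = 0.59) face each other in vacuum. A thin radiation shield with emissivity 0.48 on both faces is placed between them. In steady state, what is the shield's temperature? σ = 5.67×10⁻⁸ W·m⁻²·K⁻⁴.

In steady state the net flux on the hot side equals that on the cold side.
σ(T₁⁴−T_s⁴)/D₁ = σ(T_s⁴−T₂⁴)/D₂, with D₁ = 1/ε₁+1/ε_s−1 = 3.124, D₂ = 1/ε_s+1/ε₂−1 = 2.778.
Solve for T_s⁴: T_s⁴ = (D₂·T₁⁴ + D₁·T₂⁴)/(D₁+D₂) = 2.828×10¹¹ K⁴.

T_s ≈ 729 K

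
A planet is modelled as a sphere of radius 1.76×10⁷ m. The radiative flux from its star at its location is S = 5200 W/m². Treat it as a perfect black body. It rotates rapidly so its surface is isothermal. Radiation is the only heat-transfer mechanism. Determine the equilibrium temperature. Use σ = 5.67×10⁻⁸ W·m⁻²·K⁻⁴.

At equilibrium, absorbed power = emitted power.
Absorbing cross-section = πr² = 9.731×10¹⁴ m²; emitting surface = 4πr² = 3.893×10¹⁵ m² (ratio 4).
S·A_cross = εσ·A_surf·T⁴  ⇒  T⁴ = S/(4σ).
T⁴ = 1.00·5200/(4·5.67×10⁻⁸) = 2.293×10¹⁰ K⁴.
T = (2.293×10¹⁰)^(1/4).

T ≈ 389 K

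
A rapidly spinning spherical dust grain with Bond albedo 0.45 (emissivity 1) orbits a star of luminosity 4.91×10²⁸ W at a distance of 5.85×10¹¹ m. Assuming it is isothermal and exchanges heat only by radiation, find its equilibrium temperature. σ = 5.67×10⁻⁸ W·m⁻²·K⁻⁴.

First find the stellar flux at distance d: S = L/(4πd²) = 4.91×10²⁸/(4π·(5.85×10¹¹)²) = 11420 W/m².
For an isothermal sphere, absorbed (1−a)S·πr² = emitted σ·4πr²·T⁴, so T⁴ = (1−a)S/(4σ).
T⁴ = 0.550·11420/(4·5.67×10⁻⁸) = 2.769×10¹⁰ K⁴.

T ≈ 408 K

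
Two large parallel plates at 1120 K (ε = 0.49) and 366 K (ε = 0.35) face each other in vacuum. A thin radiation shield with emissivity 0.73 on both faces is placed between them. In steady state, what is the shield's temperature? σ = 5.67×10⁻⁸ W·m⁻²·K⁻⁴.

In steady state the net flux on the hot side equals that on the cold side.
σ(T₁⁴−T_s⁴)/D₁ = σ(T_s⁴−T₂⁴)/D₂, with D₁ = 1/ε₁+1/ε_s−1 = 2.411, D₂ = 1/ε_s+1/ε₂−1 = 3.227.
Solve for T_s⁴: T_s⁴ = (D₂·T₁⁴ + D₁·T₂⁴)/(D₁+D₂) = 9.084×10¹¹ K⁴.

T_s ≈ 976 K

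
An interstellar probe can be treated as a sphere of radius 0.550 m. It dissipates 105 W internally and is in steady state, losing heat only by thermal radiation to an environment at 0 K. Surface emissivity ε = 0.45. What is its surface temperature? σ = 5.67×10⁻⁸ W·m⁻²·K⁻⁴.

T ≈ 181 K

Steady state: internal power = radiated power, P = εσA T⁴.
Radiating area A = 4πr² = 3.801 m².
T⁴ = P/(εσA) = 105/(0.45·5.67×10⁻⁸·3.801) = 1.083×10⁹ K⁴.
T = (1.083×10⁹)^(1/4).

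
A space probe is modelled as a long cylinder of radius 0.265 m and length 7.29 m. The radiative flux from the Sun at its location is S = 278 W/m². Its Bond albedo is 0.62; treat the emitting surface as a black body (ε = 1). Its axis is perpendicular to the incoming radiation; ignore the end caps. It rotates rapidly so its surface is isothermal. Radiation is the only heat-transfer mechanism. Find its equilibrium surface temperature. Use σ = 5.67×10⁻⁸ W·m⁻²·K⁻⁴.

T ≈ 156 K

At equilibrium, absorbed power = emitted power.
Absorbing cross-section = 2rL = 3.864 m²; emitting surface = 2πrL = 12.14 m² (ratio π).
(1−a)S·A_cross = εσ·A_surf·T⁴  ⇒  T⁴ = (1−a)S/(πσ).
T⁴ = 0.380·278/(π·5.67×10⁻⁸) = 5.931×10⁸ K⁴.
T = (5.931×10⁸)^(1/4).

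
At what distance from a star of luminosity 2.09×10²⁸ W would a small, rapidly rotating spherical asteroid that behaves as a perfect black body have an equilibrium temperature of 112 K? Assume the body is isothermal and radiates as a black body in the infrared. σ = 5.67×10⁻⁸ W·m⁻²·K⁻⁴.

d ≈ 6.83×10¹² m

For an isothermal black-emitting sphere, (1−a)S·πr² = σ·4πr²·T⁴ ⇒ S = 4σT⁴/(1−a).
S = 4·5.67×10⁻⁸·(112)⁴/1.00 = 35.69 W/m².
Flux falls as S = L/(4πd²), so d = √(L/(4πS)) = √(2.09×10²⁸/(4π·35.69)).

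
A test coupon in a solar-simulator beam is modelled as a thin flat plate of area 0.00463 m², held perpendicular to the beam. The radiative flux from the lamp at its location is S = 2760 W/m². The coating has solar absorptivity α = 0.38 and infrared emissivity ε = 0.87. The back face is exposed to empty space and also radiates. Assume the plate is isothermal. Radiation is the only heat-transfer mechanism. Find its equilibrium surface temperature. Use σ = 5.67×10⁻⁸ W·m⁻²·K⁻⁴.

T ≈ 321 K

At equilibrium, absorbed power = emitted power.
Absorbing cross-section = A = 0.004630 m²; emitting surface = 2A = 0.009260 m² (ratio 2).
αS·A_cross = εσ·A_surf·T⁴  ⇒  T⁴ = αS/(ε·2σ).
T⁴ = 0.380·2760/(0.87·2·5.67×10⁻⁸) = 1.063×10¹⁰ K⁴.
T = (1.063×10¹⁰)^(1/4).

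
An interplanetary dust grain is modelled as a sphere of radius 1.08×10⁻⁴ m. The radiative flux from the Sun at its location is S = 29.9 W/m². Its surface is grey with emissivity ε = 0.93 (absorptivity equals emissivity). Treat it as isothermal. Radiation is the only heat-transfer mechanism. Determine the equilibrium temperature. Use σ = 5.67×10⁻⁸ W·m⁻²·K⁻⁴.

T ≈ 107 K

At equilibrium, absorbed power = emitted power.
Absorbing cross-section = πr² = 3.664×10⁻⁸ m²; emitting surface = 4πr² = 1.466×10⁻⁷ m² (ratio 4).
εS·A_cross = εσ·A_surf·T⁴  ⇒  T⁴ = S/(4σ)   (ε cancels).
T⁴ = 29.9/(4·5.67×10⁻⁸) = 1.318×10⁸ K⁴.
T = (1.318×10⁸)^(1/4).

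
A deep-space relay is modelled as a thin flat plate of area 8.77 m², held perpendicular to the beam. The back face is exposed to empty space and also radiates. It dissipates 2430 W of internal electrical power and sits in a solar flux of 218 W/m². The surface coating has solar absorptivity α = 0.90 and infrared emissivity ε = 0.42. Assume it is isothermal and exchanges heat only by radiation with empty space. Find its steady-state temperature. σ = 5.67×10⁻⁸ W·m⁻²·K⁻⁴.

At steady state, absorbed solar power + internal power = radiated power.
Absorbed: α·S·A_cross = 0.90·218·8.770 = 1721 W (cross-section A).
Total input = 1721 + 2430 = 4151 W.
Radiated: εσ·A_surf·T⁴ with A_surf = 2A = 17.54 m².
T⁴ = 4151/(0.42·5.67×10⁻⁸·17.54) = 9.937×10⁹ K⁴.

T ≈ 316 K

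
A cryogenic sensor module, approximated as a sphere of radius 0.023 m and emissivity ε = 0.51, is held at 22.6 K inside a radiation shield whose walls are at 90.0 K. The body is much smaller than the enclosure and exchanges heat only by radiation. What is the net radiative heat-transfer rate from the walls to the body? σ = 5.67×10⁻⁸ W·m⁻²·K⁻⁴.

P_net ≈ 0.0126 W

For a small grey body in a large enclosure: P_net = εσA(T_body⁴ − T_wall⁴).
A = 4πr² = 0.006648 m²; T_body⁴ − T_wall⁴ = 2.609×10⁵ − 6.561×10⁷ = -6.535×10⁷ K⁴.
|P_net| = 0.51·5.67×10⁻⁸·0.006648·6.535×10⁷.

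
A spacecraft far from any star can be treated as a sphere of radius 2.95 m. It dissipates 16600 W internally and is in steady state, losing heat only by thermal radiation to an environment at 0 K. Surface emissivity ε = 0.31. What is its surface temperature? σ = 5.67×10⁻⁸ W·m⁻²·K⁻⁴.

Steady state: internal power = radiated power, P = εσA T⁴.
Radiating area A = 4πr² = 109.4 m².
T⁴ = P/(εσA) = 16600/(0.31·5.67×10⁻⁸·109.4) = 8.636×10⁹ K⁴.
T = (8.636×10⁹)^(1/4).

T ≈ 305 K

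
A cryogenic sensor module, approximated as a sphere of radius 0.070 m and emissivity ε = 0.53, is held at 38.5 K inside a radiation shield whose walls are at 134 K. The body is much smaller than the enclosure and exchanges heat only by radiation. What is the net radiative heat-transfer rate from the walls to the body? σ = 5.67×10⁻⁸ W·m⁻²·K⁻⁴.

P_net ≈ 0.593 W

For a small grey body in a large enclosure: P_net = εσA(T_body⁴ − T_wall⁴).
A = 4πr² = 0.06158 m²; T_body⁴ − T_wall⁴ = 2.197×10⁶ − 3.224×10⁸ = -3.202×10⁸ K⁴.
|P_net| = 0.53·5.67×10⁻⁸·0.06158·3.202×10⁸.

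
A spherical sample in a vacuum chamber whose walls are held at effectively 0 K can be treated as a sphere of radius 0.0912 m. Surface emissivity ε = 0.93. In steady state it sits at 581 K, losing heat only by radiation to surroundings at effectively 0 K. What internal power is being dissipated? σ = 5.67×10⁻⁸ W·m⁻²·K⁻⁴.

P ≈ 628 W

Steady state: P = εσA T⁴.
A = 4πr² = 0.1045 m²; T⁴ = (581)⁴ = 1.139×10¹¹ K⁴.
P = 0.93 × 5.67×10⁻⁸ × 0.1045 × 1.139×10¹¹.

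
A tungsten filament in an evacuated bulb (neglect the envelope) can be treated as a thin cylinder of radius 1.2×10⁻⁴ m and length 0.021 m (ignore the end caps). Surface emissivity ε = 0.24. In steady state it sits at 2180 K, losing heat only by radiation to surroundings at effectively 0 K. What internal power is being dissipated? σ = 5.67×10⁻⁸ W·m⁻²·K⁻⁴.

Steady state: P = εσA T⁴.
A = 2πrL = 1.583×10⁻⁵ m²; T⁴ = (2180)⁴ = 2.259×10¹³ K⁴.
P = 0.24 × 5.67×10⁻⁸ × 1.583×10⁻⁵ × 2.259×10¹³.

P ≈ 4.87 W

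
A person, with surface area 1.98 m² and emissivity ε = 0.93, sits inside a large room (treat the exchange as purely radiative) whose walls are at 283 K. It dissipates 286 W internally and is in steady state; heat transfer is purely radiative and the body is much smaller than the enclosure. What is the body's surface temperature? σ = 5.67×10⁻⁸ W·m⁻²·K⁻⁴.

For a small grey body in a large enclosure, net radiated power = εσA(T⁴ − T_w⁴).
Steady state: P = εσA(T⁴ − T_w⁴) with A = 1.98 m².
T⁴ = P/(εσA) + T_w⁴ = 286/(0.93·5.67×10⁻⁸·1.980) + (283)⁴
    = 2.739×10⁹ + 6.414×10⁹ = 9.154×10⁹ K⁴.

T ≈ 309 K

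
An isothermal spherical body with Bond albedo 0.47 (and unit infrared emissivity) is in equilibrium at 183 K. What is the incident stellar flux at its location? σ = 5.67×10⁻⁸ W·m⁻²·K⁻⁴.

(1−a)S·πr² = σ·4πr²·T⁴ ⇒ S = 4σT⁴/(1−a).
S = 4·5.67×10⁻⁸·1.122×10⁹/0.530.

S ≈ 480 W/m²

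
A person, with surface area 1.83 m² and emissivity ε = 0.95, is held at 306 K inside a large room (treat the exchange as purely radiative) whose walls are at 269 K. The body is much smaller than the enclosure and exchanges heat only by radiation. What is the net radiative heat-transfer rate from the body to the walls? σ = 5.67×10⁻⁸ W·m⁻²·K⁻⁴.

P_net ≈ 348 W

For a small grey body in a large enclosure: P_net = εσA(T_body⁴ − T_wall⁴).
A = 1.83 m²; T_body⁴ − T_wall⁴ = 8.768×10⁹ − 5.236×10⁹ = 3.532×10⁹ K⁴.
|P_net| = 0.95·5.67×10⁻⁸·1.830·3.532×10⁹.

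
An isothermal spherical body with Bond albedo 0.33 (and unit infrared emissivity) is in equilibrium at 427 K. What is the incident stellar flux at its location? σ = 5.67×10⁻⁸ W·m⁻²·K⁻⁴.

(1−a)S·πr² = σ·4πr²·T⁴ ⇒ S = 4σT⁴/(1−a).
S = 4·5.67×10⁻⁸·3.324×10¹⁰/0.670.

S ≈ 11300 W/m²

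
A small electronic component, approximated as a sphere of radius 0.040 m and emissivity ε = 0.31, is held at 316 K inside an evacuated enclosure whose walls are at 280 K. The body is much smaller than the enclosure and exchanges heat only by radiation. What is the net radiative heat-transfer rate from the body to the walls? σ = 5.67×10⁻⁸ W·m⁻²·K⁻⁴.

P_net ≈ 1.35 W

For a small grey body in a large enclosure: P_net = εσA(T_body⁴ − T_wall⁴).
A = 4πr² = 0.02011 m²; T_body⁴ − T_wall⁴ = 9.971×10⁹ − 6.147×10⁹ = 3.825×10⁹ K⁴.
|P_net| = 0.31·5.67×10⁻⁸·0.02011·3.825×10⁹.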